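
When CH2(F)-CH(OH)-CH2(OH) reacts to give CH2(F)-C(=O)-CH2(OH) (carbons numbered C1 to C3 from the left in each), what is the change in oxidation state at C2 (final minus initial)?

Before: C2 has 2 bonds to C, 1 bond to H, 1 bond to O → oxidation state 0.
After: C2 has 2 bonds to C, 2 bonds to O → oxidation state +2.
Δ = +2 − (0) = +2, so this is an oxidation at C2.

+2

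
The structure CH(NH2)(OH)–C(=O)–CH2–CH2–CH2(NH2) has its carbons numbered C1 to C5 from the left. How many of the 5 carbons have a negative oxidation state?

Tallying each carbon's bonds:
C1: 1C, 1H, 1O, 1N → 0 − 1 + 1 + 1 = +1
C2: 2C, 2O → 0 + 2 = +2
C3: 2C, 2H → 0 − 2 = -2
C4: 2C, 2H → 0 − 2 = -2
C5: 1C, 2H, 1N → 0 − 2 + 1 = -1
3 carbons (C3, C4, C5) meet the condition.

3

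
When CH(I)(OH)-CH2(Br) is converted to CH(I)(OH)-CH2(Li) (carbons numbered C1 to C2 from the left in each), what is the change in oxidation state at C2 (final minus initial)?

Before: C2 has 1 bond to C, 2 bonds to H, 1 bond to Br → oxidation state -1.
After: C2 has 1 bond to C, 2 bonds to H, 1 bond to Li → oxidation state -3.
Δ = -3 − (-1) = -2, so this is a reduction at C2.

-2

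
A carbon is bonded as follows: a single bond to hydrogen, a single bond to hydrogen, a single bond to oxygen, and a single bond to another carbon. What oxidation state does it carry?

-1

The carbon has one bond to C (0), one bond to H (-1), one bond to H (-1), one bond to O (+1).
Oxidation state = 0 − 1 − 1 + 1 = -1.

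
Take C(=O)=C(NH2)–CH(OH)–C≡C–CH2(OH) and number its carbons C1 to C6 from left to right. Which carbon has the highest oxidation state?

Assign +1 per bond to O/N/halogen, −1 per bond to H or an electropositive element, and 0 per bond to carbon. Tallying each carbon:
C1: 2C, 2O → 0 + 2 = +2
C2: 3C, 1N → 0 + 1 = +1
C3: 2C, 1H, 1O → 0 − 1 + 1 = 0
C4: 4C → 0 = 0
C5: 4C → 0 = 0
C6: 1C, 2H, 1O → 0 − 2 + 1 = -1
The most oxidised carbon is C1 at +2.

C1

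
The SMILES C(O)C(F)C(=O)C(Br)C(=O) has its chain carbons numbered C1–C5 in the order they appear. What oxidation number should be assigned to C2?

0

Each bond to a more electronegative atom (O, N, halogen) counts +1, each bond to a less electronegative atom (H, metal, B, Si) counts −1, and each C–C bond counts 0.
C2 has one bond to C (0), one bond to C (0), one bond to F (+1), one bond to H (-1).
Oxidation state = 0 + 0 + 1 − 1 = 0.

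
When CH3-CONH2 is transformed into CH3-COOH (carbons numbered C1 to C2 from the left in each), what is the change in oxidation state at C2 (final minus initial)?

0

Before: C2 has 1 bond to C, 2 bonds to O, 1 bond to N → oxidation state +3.
After: C2 has 1 bond to C, 3 bonds to O → oxidation state +3.
Δ = +3 − (+3) = 0, so no net redox change at C2.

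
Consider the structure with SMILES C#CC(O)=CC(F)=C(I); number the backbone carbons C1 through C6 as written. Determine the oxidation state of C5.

Count +1 for every bond to an atom more electronegative than carbon and −1 for every bond to one less electronegative; C–C bonds are 0.
C5 has one bond to C (0), a double bond to C (2×0 = 0), one bond to F (+1).
Oxidation state = 0 + 0 + 1 = +1.

+1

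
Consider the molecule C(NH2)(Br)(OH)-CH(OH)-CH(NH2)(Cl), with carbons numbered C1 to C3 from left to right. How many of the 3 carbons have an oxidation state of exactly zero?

1

Tallying each carbon's bonds:
C1: 1C, 1O, 1N, 1Br → 0 + 1 + 1 + 1 = +3
C2: 2C, 1H, 1O → 0 − 1 + 1 = 0
C3: 1C, 1H, 1N, 1Cl → 0 − 1 + 1 + 1 = +1
1 carbon (C2) meets the condition.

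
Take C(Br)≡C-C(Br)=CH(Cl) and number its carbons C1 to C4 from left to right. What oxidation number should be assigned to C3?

C3 has one bond to C (0), a double bond to C (2×0 = 0), one bond to Br (+1).
Oxidation state = 0 + 0 + 1 = +1.

+1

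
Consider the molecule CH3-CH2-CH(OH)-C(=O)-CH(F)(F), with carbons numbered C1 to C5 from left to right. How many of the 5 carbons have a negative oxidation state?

2

Tallying each carbon's bonds:
C1: 1C, 3H → 0 − 3 = -3
C2: 2C, 2H → 0 − 2 = -2
C3: 2C, 1H, 1O → 0 − 1 + 1 = 0
C4: 2C, 2O → 0 + 2 = +2
C5: 1C, 1H, 2F → 0 − 1 + 2 = +1
2 carbons (C1, C2) meet the condition.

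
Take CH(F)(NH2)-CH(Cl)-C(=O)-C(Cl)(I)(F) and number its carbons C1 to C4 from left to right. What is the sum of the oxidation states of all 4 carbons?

+6

Tallying each carbon's bonds:
C1: 1C, 1H, 1N, 1F → 0 − 1 + 1 + 1 = +1
C2: 2C, 1H, 1Cl → 0 − 1 + 1 = 0
C3: 2C, 2O → 0 + 2 = +2
C4: 1C, 1F, 1Cl, 1I → 0 + 1 + 1 + 1 = +3
Sum = +1 + 0 + 2 + 3 = +6.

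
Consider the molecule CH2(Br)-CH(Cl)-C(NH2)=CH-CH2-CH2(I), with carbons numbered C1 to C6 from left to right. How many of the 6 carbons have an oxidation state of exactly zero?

Tallying each carbon's bonds:
C1: 1C, 2H, 1Br → 0 − 2 + 1 = -1
C2: 2C, 1H, 1Cl → 0 − 1 + 1 = 0
C3: 3C, 1N → 0 + 1 = +1
C4: 3C, 1H → 0 − 1 = -1
C5: 2C, 2H → 0 − 2 = -2
C6: 1C, 2H, 1I → 0 − 2 + 1 = -1
1 carbon (C2) meets the condition.

1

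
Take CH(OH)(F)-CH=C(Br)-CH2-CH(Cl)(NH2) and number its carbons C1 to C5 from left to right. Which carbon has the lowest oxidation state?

Tallying each carbon's bonds:
C1: 1C, 1H, 1O, 1F → 0 − 1 + 1 + 1 = +1
C2: 3C, 1H → 0 − 1 = -1
C3: 3C, 1Br → 0 + 1 = +1
C4: 2C, 2H → 0 − 2 = -2
C5: 1C, 1H, 1N, 1Cl → 0 − 1 + 1 + 1 = +1
The most reduced carbon is C4 at -2.

C4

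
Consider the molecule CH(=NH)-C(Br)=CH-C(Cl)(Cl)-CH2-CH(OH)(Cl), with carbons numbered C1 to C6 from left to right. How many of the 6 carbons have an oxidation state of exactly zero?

0

Assign +1 per bond to O/N/halogen, −1 per bond to H or an electropositive element, and 0 per bond to carbon. Tallying each carbon:
C1: 1C, 1H, 2N → 0 − 1 + 2 = +1
C2: 3C, 1Br → 0 + 1 = +1
C3: 3C, 1H → 0 − 1 = -1
C4: 2C, 2Cl → 0 + 2 = +2
C5: 2C, 2H → 0 − 2 = -2
C6: 1C, 1H, 1O, 1Cl → 0 − 1 + 1 + 1 = +1
0 carbons meet the condition.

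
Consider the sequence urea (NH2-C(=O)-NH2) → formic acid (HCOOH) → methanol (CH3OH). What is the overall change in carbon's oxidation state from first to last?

Carbon oxidation states along the series — urea: +4, formic acid: +2, methanol: -2.
Net change = -2 − (+4) = -6.

-6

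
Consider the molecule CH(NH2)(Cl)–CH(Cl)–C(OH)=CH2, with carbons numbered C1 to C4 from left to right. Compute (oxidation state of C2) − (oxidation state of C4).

C2: 2C, 1H, 1Cl → 0 − 1 + 1 = 0
C4: 2C, 2H → 0 − 2 = -2
Difference: 0 − (-2) = +2.

+2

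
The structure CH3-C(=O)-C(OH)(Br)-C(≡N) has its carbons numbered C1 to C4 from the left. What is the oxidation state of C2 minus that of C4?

-1

C2: 2C, 2O → 0 + 2 = +2
C4: 1C, 3N → 0 + 3 = +3
Difference: +2 − (+3) = -1.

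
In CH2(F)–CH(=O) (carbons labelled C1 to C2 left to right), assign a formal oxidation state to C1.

-1

C1 has one bond to C (0), one bond to F (+1), one bond to H (-1), one bond to H (-1).
Oxidation state = 0 + 1 − 1 − 1 = -1.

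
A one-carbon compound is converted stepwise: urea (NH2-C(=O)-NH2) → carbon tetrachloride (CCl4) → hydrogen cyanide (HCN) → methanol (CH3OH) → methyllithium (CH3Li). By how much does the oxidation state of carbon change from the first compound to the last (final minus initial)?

Carbon oxidation states along the series — urea: +4, carbon tetrachloride: +4, hydrogen cyanide: +2, methanol: -2, methyllithium: -4.
Net change = -4 − (+4) = -8.

-8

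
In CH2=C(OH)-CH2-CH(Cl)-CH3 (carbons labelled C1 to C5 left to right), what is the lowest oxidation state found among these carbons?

Count +1 for every bond to an atom more electronegative than carbon and −1 for every bond to one less electronegative; C–C bonds are 0. Tallying each carbon:
C1: 2C, 2H → 0 − 2 = -2
C2: 3C, 1O → 0 + 1 = +1
C3: 2C, 2H → 0 − 2 = -2
C4: 2C, 1H, 1Cl → 0 − 1 + 1 = 0
C5: 1C, 3H → 0 − 3 = -3
The lowest value is -3.

-3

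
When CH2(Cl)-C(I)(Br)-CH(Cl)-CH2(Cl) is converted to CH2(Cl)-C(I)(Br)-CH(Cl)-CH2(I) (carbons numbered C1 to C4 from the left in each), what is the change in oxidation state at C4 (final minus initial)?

Before: C4 has 1 bond to C, 2 bonds to H, 1 bond to Cl → oxidation state -1.
After: C4 has 1 bond to C, 2 bonds to H, 1 bond to I → oxidation state -1.
Δ = -1 − (-1) = 0, so no net redox change at C4.

0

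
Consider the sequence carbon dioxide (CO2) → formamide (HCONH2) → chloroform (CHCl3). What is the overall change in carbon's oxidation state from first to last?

-2

Carbon oxidation states along the series — carbon dioxide: +4, formamide: +2, chloroform: +2.
Net change = +2 − (+4) = -2.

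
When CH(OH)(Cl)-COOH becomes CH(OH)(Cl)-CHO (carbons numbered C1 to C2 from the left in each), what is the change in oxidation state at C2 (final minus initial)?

-2

Before: C2 has 1 bond to C, 3 bonds to O → oxidation state +3.
After: C2 has 1 bond to C, 1 bond to H, 2 bonds to O → oxidation state +1.
Δ = +1 − (+3) = -2, so this is a reduction at C2.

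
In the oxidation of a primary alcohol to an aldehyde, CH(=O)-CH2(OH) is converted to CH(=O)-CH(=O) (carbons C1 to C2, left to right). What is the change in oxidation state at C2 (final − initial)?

+2

Before: C2 has 1 bond to C, 2 bonds to H, 1 bond to O → oxidation state -1.
After: C2 has 1 bond to C, 1 bond to H, 2 bonds to O → oxidation state +1.
Δ = +1 − (-1) = +2, so this is an oxidation at C2.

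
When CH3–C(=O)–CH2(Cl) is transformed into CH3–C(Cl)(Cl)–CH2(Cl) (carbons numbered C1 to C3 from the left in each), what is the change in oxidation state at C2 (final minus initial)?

Before: C2 has 2 bonds to C, 2 bonds to O → oxidation state +2.
After: C2 has 2 bonds to C, 2 bonds to Cl → oxidation state +2.
Δ = +2 − (+2) = 0, so no net redox change at C2.

0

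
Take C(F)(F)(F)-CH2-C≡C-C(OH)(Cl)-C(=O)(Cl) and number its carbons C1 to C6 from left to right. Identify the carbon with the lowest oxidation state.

C2

Tallying each carbon's bonds:
C1: 1C, 3F → 0 + 3 = +3
C2: 2C, 2H → 0 − 2 = -2
C3: 4C → 0 = 0
C4: 4C → 0 = 0
C5: 2C, 1O, 1Cl → 0 + 1 + 1 = +2
C6: 1C, 2O, 1Cl → 0 + 2 + 1 = +3
The most reduced carbon is C2 at -2.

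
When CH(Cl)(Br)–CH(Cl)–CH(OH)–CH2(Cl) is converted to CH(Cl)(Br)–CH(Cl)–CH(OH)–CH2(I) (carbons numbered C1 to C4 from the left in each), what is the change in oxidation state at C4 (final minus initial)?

0

Before: C4 has 1 bond to C, 2 bonds to H, 1 bond to Cl → oxidation state -1.
After: C4 has 1 bond to C, 2 bonds to H, 1 bond to I → oxidation state -1.
Δ = -1 − (-1) = 0, so no net redox change at C4.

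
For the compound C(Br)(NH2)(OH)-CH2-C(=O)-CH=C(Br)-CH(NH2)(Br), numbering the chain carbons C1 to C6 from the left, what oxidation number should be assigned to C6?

+1

C6 has one bond to C (0), one bond to H (-1), one bond to N (+1), one bond to Br (+1).
Oxidation state = 0 − 1 + 1 + 1 = +1.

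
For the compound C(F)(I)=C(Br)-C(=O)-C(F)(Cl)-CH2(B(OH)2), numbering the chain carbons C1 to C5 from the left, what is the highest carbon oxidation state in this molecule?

+2

Tallying each carbon's bonds:
C1: 2C, 1F, 1I → 0 + 1 + 1 = +2
C2: 3C, 1Br → 0 + 1 = +1
C3: 2C, 2O → 0 + 2 = +2
C4: 2C, 1F, 1Cl → 0 + 1 + 1 = +2
C5: 1C, 2H, 1B → 0 − 2 − 1 = -3
The highest value is +2.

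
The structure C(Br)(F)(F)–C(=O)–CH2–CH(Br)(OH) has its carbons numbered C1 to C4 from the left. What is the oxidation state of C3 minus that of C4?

-3

C3: 2C, 2H → 0 − 2 = -2
C4: 1C, 1H, 1O, 1Br → 0 − 1 + 1 + 1 = +1
Difference: -2 − (+1) = -3.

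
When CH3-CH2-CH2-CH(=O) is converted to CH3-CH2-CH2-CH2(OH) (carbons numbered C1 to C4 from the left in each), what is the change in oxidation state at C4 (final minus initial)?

-2

Before: C4 has 1 bond to C, 1 bond to H, 2 bonds to O → oxidation state +1.
After: C4 has 1 bond to C, 2 bonds to H, 1 bond to O → oxidation state -1.
Δ = -1 − (+1) = -2, so this is a reduction at C4.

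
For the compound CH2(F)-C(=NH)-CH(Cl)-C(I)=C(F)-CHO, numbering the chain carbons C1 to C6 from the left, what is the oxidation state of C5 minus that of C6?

C5: 3C, 1F → 0 + 1 = +1
C6: 1C, 1H, 2O → 0 − 1 + 2 = +1
Difference: +1 − (+1) = 0.

0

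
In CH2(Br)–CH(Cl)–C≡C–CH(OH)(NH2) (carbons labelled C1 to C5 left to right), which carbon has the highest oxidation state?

Count +1 for every bond to an atom more electronegative than carbon and −1 for every bond to one less electronegative; C–C bonds are 0. Tallying each carbon:
C1: 1C, 2H, 1Br → 0 − 2 + 1 = -1
C2: 2C, 1H, 1Cl → 0 − 1 + 1 = 0
C3: 4C → 0 = 0
C4: 4C → 0 = 0
C5: 1C, 1H, 1O, 1N → 0 − 1 + 1 + 1 = +1
The most oxidised carbon is C5 at +1.

C5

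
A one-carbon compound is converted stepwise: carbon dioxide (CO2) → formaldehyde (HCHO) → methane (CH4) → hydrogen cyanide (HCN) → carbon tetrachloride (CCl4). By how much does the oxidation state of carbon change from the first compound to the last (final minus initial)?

Carbon oxidation states along the series — carbon dioxide: +4, formaldehyde: 0, methane: -4, hydrogen cyanide: +2, carbon tetrachloride: +4.
Net change = +4 − (+4) = 0.

0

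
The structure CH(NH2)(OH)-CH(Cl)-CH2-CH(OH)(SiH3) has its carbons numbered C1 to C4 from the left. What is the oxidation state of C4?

C4 has one bond to C (0), one bond to O (+1), one bond to H (-1), one bond to Si (-1).
Oxidation state = 0 + 1 − 1 − 1 = -1.

-1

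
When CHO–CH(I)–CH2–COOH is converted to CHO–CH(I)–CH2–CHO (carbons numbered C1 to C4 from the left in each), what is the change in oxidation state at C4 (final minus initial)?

Before: C4 has 1 bond to C, 3 bonds to O → oxidation state +3.
After: C4 has 1 bond to C, 1 bond to H, 2 bonds to O → oxidation state +1.
Δ = +1 − (+3) = -2, so this is a reduction at C4.

-2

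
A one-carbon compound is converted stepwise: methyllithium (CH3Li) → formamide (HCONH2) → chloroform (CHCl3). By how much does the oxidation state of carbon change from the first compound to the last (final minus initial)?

Carbon oxidation states along the series — methyllithium: -4, formamide: +2, chloroform: +2.
Net change = +2 − (-4) = +6.

+6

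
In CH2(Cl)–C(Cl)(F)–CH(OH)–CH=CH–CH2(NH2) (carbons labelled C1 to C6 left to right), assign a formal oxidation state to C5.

Count +1 for every bond to an atom more electronegative than carbon and −1 for every bond to one less electronegative; C–C bonds are 0.
C5 has a double bond to C (2×0 = 0), one bond to C (0), one bond to H (-1).
Oxidation state = 0 + 0 − 1 = -1.

-1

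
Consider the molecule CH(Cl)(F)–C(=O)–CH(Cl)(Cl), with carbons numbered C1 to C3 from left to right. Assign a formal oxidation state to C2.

C2 has one bond to C (0), one bond to C (0), a double bond to O (2×+1 = +2).
Oxidation state = 0 + 0 + 2 = +2.

+2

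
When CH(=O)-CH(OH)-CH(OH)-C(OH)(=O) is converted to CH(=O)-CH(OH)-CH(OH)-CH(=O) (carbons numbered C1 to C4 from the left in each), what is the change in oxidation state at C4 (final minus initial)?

-2

Before: C4 has 1 bond to C, 3 bonds to O → oxidation state +3.
After: C4 has 1 bond to C, 1 bond to H, 2 bonds to O → oxidation state +1.
Δ = +1 − (+3) = -2, so this is a reduction at C4.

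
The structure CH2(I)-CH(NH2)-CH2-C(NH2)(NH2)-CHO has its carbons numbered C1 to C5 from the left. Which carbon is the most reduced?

Bonds to more-electronegative neighbours contribute +1 each, bonds to H or metals contribute −1 each, and C–C bonds contribute 0. Tallying each carbon:
C1: 1C, 2H, 1I → 0 − 2 + 1 = -1
C2: 2C, 1H, 1N → 0 − 1 + 1 = 0
C3: 2C, 2H → 0 − 2 = -2
C4: 2C, 2N → 0 + 2 = +2
C5: 1C, 1H, 2O → 0 − 1 + 2 = +1
The most reduced carbon is C3 at -2.

C3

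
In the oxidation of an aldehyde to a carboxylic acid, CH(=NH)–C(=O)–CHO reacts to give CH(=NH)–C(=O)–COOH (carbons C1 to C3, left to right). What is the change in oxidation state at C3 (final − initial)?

Before: C3 has 1 bond to C, 1 bond to H, 2 bonds to O → oxidation state +1.
After: C3 has 1 bond to C, 3 bonds to O → oxidation state +3.
Δ = +3 − (+1) = +2, so this is an oxidation at C3.

+2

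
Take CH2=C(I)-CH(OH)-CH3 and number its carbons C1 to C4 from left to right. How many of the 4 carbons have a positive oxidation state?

1

Assign +1 per bond to O/N/halogen, −1 per bond to H or an electropositive element, and 0 per bond to carbon. Tallying each carbon:
C1: 2C, 2H → 0 − 2 = -2
C2: 3C, 1I → 0 + 1 = +1
C3: 2C, 1H, 1O → 0 − 1 + 1 = 0
C4: 1C, 3H → 0 − 3 = -3
1 carbon (C2) meets the condition.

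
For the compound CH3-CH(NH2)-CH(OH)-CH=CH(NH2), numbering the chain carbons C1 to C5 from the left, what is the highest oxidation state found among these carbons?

Bonds to more-electronegative neighbours contribute +1 each, bonds to H or metals contribute −1 each, and C–C bonds contribute 0. Tallying each carbon:
C1: 1C, 3H → 0 − 3 = -3
C2: 2C, 1H, 1N → 0 − 1 + 1 = 0
C3: 2C, 1H, 1O → 0 − 1 + 1 = 0
C4: 3C, 1H → 0 − 1 = -1
C5: 2C, 1H, 1N → 0 − 1 + 1 = 0
The highest value is 0.

0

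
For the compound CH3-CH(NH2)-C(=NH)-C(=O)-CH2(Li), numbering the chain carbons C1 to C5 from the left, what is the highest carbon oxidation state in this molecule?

Count +1 for every bond to an atom more electronegative than carbon and −1 for every bond to one less electronegative; C–C bonds are 0. Tallying each carbon:
C1: 1C, 3H → 0 − 3 = -3
C2: 2C, 1H, 1N → 0 − 1 + 1 = 0
C3: 2C, 2N → 0 + 2 = +2
C4: 2C, 2O → 0 + 2 = +2
C5: 1C, 2H, 1Li → 0 − 2 − 1 = -3
The highest value is +2.

+2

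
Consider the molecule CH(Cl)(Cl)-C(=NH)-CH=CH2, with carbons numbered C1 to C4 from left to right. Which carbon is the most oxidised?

Assign +1 per bond to O/N/halogen, −1 per bond to H or an electropositive element, and 0 per bond to carbon. Tallying each carbon:
C1: 1C, 1H, 2Cl → 0 − 1 + 2 = +1
C2: 2C, 2N → 0 + 2 = +2
C3: 3C, 1H → 0 − 1 = -1
C4: 2C, 2H → 0 − 2 = -2
The most oxidised carbon is C2 at +2.

C2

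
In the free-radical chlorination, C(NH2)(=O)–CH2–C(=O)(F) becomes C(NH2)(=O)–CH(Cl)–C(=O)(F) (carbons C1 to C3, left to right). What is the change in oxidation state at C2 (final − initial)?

Before: C2 has 2 bonds to C, 2 bonds to H → oxidation state -2.
After: C2 has 2 bonds to C, 1 bond to H, 1 bond to Cl → oxidation state 0.
Δ = 0 − (-2) = +2, so this is an oxidation at C2.

+2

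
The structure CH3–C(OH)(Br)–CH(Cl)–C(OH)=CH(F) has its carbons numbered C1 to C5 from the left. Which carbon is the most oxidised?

C2

Tallying each carbon's bonds:
C1: 1C, 3H → 0 − 3 = -3
C2: 2C, 1O, 1Br → 0 + 1 + 1 = +2
C3: 2C, 1H, 1Cl → 0 − 1 + 1 = 0
C4: 3C, 1O → 0 + 1 = +1
C5: 2C, 1H, 1F → 0 − 1 + 1 = 0
The most oxidised carbon is C2 at +2.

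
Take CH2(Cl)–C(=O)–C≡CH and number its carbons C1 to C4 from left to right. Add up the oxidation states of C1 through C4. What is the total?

0

Tallying each carbon's bonds:
C1: 1C, 2H, 1Cl → 0 − 2 + 1 = -1
C2: 2C, 2O → 0 + 2 = +2
C3: 4C → 0 = 0
C4: 3C, 1H → 0 − 1 = -1
Sum = -1 + 2 + 0 − 1 = 0.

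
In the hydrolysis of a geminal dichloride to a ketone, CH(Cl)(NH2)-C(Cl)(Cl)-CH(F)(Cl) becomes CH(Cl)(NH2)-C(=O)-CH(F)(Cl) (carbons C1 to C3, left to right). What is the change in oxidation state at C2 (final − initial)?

Before: C2 has 2 bonds to C, 2 bonds to Cl → oxidation state +2.
After: C2 has 2 bonds to C, 2 bonds to O → oxidation state +2.
Δ = +2 − (+2) = 0, so no net redox change at C2.

0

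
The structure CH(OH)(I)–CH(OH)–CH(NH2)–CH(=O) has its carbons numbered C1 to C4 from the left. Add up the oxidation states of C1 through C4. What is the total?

Bonds to more-electronegative neighbours contribute +1 each, bonds to H or metals contribute −1 each, and C–C bonds contribute 0. Tallying each carbon:
C1: 1C, 1H, 1O, 1I → 0 − 1 + 1 + 1 = +1
C2: 2C, 1H, 1O → 0 − 1 + 1 = 0
C3: 2C, 1H, 1N → 0 − 1 + 1 = 0
C4: 1C, 1H, 2O → 0 − 1 + 2 = +1
Sum = +1 + 0 + 0 + 1 = +2.

+2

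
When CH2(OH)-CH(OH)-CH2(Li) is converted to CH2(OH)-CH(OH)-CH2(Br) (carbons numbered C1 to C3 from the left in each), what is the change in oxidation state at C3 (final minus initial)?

+2

Before: C3 has 1 bond to C, 2 bonds to H, 1 bond to Li → oxidation state -3.
After: C3 has 1 bond to C, 2 bonds to H, 1 bond to Br → oxidation state -1.
Δ = -1 − (-3) = +2, so this is an oxidation at C3.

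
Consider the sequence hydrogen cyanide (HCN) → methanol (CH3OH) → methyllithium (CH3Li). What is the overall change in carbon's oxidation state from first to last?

Carbon oxidation states along the series — hydrogen cyanide: +2, methanol: -2, methyllithium: -4.
Net change = -4 − (+2) = -6.

-6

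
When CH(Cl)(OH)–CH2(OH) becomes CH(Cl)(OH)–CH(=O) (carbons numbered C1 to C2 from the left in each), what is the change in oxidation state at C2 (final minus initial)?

Before: C2 has 1 bond to C, 2 bonds to H, 1 bond to O → oxidation state -1.
After: C2 has 1 bond to C, 1 bond to H, 2 bonds to O → oxidation state +1.
Δ = +1 − (-1) = +2, so this is an oxidation at C2.

+2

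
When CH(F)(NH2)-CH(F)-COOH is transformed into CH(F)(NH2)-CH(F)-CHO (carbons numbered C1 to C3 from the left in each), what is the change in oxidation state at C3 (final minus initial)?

Before: C3 has 1 bond to C, 3 bonds to O → oxidation state +3.
After: C3 has 1 bond to C, 1 bond to H, 2 bonds to O → oxidation state +1.
Δ = +1 − (+3) = -2, so this is a reduction at C3.

-2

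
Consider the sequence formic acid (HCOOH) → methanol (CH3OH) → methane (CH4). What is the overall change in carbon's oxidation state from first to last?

-6

Carbon oxidation states along the series — formic acid: +2, methanol: -2, methane: -4.
Net change = -4 − (+2) = -6.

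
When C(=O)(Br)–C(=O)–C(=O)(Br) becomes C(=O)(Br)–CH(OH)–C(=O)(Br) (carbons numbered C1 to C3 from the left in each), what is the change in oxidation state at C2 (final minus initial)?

-2

Before: C2 has 2 bonds to C, 2 bonds to O → oxidation state +2.
After: C2 has 2 bonds to C, 1 bond to H, 1 bond to O → oxidation state 0.
Δ = 0 − (+2) = -2, so this is a reduction at C2.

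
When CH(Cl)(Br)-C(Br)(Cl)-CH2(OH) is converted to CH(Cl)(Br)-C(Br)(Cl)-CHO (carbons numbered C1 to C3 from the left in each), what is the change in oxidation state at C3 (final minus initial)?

+2

Before: C3 has 1 bond to C, 2 bonds to H, 1 bond to O → oxidation state -1.
After: C3 has 1 bond to C, 1 bond to H, 2 bonds to O → oxidation state +1.
Δ = +1 − (-1) = +2, so this is an oxidation at C3.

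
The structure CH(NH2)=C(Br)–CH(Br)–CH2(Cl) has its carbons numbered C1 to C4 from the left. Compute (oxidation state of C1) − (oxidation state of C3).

C1: 2C, 1H, 1N → 0 − 1 + 1 = 0
C3: 2C, 1H, 1Br → 0 − 1 + 1 = 0
Difference: 0 − (0) = 0.

0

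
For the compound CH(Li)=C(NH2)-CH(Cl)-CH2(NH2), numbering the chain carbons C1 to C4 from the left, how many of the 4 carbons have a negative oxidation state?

Tallying each carbon's bonds:
C1: 2C, 1H, 1Li → 0 − 1 − 1 = -2
C2: 3C, 1N → 0 + 1 = +1
C3: 2C, 1H, 1Cl → 0 − 1 + 1 = 0
C4: 1C, 2H, 1N → 0 − 2 + 1 = -1
2 carbons (C1, C4) meet the condition.

2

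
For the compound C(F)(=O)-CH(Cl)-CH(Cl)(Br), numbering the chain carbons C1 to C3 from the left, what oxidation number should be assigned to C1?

C1 has one bond to C (0), one bond to F (+1), a double bond to O (2×+1 = +2).
Oxidation state = 0 + 1 + 2 = +3.

+3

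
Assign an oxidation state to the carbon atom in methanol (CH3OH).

Assign +1 per bond to O/N/halogen, −1 per bond to H or an electropositive element, and 0 per bond to carbon.
The carbon has one bond to H (-1), one bond to H (-1), one bond to H (-1), one bond to O (+1).
Oxidation state = -1 − 1 − 1 + 1 = -2.

-2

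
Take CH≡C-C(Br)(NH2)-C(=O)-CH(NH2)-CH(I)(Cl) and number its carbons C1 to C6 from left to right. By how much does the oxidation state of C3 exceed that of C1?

+3

C3: 2C, 1N, 1Br → 0 + 1 + 1 = +2
C1: 3C, 1H → 0 − 1 = -1
Difference: +2 − (-1) = +3.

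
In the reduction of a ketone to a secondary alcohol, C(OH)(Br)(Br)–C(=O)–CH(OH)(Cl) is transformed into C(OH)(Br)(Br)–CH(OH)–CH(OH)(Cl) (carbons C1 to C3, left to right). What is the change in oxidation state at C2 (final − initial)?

Before: C2 has 2 bonds to C, 2 bonds to O → oxidation state +2.
After: C2 has 2 bonds to C, 1 bond to H, 1 bond to O → oxidation state 0.
Δ = 0 − (+2) = -2, so this is a reduction at C2.

-2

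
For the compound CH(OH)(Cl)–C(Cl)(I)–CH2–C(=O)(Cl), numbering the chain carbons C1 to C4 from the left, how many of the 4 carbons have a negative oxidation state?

1

Assign +1 per bond to O/N/halogen, −1 per bond to H or an electropositive element, and 0 per bond to carbon. Tallying each carbon:
C1: 1C, 1H, 1O, 1Cl → 0 − 1 + 1 + 1 = +1
C2: 2C, 1Cl, 1I → 0 + 1 + 1 = +2
C3: 2C, 2H → 0 − 2 = -2
C4: 1C, 2O, 1Cl → 0 + 2 + 1 = +3
1 carbon (C3) meets the condition.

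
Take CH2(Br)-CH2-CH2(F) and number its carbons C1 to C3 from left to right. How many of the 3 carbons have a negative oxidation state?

3

Count +1 for every bond to an atom more electronegative than carbon and −1 for every bond to one less electronegative; C–C bonds are 0. Tallying each carbon:
C1: 1C, 2H, 1Br → 0 − 2 + 1 = -1
C2: 2C, 2H → 0 − 2 = -2
C3: 1C, 2H, 1F → 0 − 2 + 1 = -1
3 carbons (C1, C2, C3) meet the condition.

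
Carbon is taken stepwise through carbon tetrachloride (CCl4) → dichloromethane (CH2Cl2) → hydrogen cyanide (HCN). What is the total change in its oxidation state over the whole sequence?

-2

Carbon oxidation states along the series — carbon tetrachloride: +4, dichloromethane: 0, hydrogen cyanide: +2.
Net change = +2 − (+4) = -2.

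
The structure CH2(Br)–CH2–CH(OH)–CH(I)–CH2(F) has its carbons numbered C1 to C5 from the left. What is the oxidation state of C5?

Count +1 for every bond to an atom more electronegative than carbon and −1 for every bond to one less electronegative; C–C bonds are 0.
C5 has one bond to C (0), one bond to F (+1), one bond to H (-1), one bond to H (-1).
Oxidation state = 0 + 1 − 1 − 1 = -1.

-1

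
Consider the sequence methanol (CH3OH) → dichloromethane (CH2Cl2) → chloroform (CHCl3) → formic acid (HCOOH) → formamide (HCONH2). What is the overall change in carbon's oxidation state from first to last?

Carbon oxidation states along the series — methanol: -2, dichloromethane: 0, chloroform: +2, formic acid: +2, formamide: +2.
Net change = +2 − (-2) = +4.

+4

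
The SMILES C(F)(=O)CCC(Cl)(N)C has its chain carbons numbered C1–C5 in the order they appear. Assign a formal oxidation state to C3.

C3 has one bond to C (0), one bond to C (0), one bond to H (-1), one bond to H (-1).
Oxidation state = 0 + 0 − 1 − 1 = -2.

-2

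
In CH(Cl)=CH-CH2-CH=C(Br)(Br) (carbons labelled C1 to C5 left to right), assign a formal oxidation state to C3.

Count +1 for every bond to an atom more electronegative than carbon and −1 for every bond to one less electronegative; C–C bonds are 0.
C3 has one bond to C (0), one bond to C (0), one bond to H (-1), one bond to H (-1).
Oxidation state = 0 + 0 − 1 − 1 = -2.

-2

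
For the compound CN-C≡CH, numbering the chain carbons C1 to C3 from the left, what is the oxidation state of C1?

+3

Each bond to a more electronegative atom (O, N, halogen) counts +1, each bond to a less electronegative atom (H, metal, B, Si) counts −1, and each C–C bond counts 0.
C1 has one bond to C (0), a triple bond to N (3×+1 = +3).
Oxidation state = 0 + 3 = +3.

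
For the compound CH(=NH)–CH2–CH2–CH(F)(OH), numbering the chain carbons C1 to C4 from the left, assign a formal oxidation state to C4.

C4 has one bond to C (0), one bond to H (-1), one bond to F (+1), one bond to O (+1).
Oxidation state = 0 − 1 + 1 + 1 = +1.

+1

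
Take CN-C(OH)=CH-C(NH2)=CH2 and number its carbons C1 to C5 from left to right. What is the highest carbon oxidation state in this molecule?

+3

Tallying each carbon's bonds:
C1: 1C, 3N → 0 + 3 = +3
C2: 3C, 1O → 0 + 1 = +1
C3: 3C, 1H → 0 − 1 = -1
C4: 3C, 1N → 0 + 1 = +1
C5: 2C, 2H → 0 − 2 = -2
The highest value is +3.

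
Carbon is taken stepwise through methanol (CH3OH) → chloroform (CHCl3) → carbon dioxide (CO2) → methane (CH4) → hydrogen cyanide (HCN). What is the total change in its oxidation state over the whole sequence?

Carbon oxidation states along the series — methanol: -2, chloroform: +2, carbon dioxide: +4, methane: -4, hydrogen cyanide: +2.
Net change = +2 − (-2) = +4.

+4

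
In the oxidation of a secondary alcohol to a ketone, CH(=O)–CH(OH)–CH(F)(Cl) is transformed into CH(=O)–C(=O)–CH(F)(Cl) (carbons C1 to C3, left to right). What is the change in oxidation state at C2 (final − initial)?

+2

Before: C2 has 2 bonds to C, 1 bond to H, 1 bond to O → oxidation state 0.
After: C2 has 2 bonds to C, 2 bonds to O → oxidation state +2.
Δ = +2 − (0) = +2, so this is an oxidation at C2.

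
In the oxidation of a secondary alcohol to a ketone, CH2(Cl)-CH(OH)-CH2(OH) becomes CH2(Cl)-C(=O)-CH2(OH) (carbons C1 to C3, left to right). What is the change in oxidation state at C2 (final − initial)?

Before: C2 has 2 bonds to C, 1 bond to H, 1 bond to O → oxidation state 0.
After: C2 has 2 bonds to C, 2 bonds to O → oxidation state +2.
Δ = +2 − (0) = +2, so this is an oxidation at C2.

+2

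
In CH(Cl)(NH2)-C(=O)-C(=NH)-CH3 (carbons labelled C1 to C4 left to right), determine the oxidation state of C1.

+1

C1 has one bond to C (0), one bond to H (-1), one bond to Cl (+1), one bond to N (+1).
Oxidation state = 0 − 1 + 1 + 1 = +1.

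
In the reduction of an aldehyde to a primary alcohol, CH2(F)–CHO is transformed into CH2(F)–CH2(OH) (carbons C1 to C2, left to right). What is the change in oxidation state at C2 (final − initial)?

Before: C2 has 1 bond to C, 1 bond to H, 2 bonds to O → oxidation state +1.
After: C2 has 1 bond to C, 2 bonds to H, 1 bond to O → oxidation state -1.
Δ = -1 − (+1) = -2, so this is a reduction at C2.

-2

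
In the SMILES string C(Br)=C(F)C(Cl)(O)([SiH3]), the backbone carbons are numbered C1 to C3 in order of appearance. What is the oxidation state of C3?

+1

Assign +1 per bond to O/N/halogen, −1 per bond to H or an electropositive element, and 0 per bond to carbon.
C3 has one bond to C (0), one bond to Cl (+1), one bond to O (+1), one bond to Si (-1).
Oxidation state = 0 + 1 + 1 − 1 = +1.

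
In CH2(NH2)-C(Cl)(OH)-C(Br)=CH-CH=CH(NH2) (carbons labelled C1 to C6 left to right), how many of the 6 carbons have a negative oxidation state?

3

Tallying each carbon's bonds:
C1: 1C, 2H, 1N → 0 − 2 + 1 = -1
C2: 2C, 1O, 1Cl → 0 + 1 + 1 = +2
C3: 3C, 1Br → 0 + 1 = +1
C4: 3C, 1H → 0 − 1 = -1
C5: 3C, 1H → 0 − 1 = -1
C6: 2C, 1H, 1N → 0 − 1 + 1 = 0
3 carbons (C1, C4, C5) meet the condition.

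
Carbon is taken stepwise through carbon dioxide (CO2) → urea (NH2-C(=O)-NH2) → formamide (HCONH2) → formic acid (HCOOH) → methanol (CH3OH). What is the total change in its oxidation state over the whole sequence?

-6

Carbon oxidation states along the series — carbon dioxide: +4, urea: +4, formamide: +2, formic acid: +2, methanol: -2.
Net change = -2 − (+4) = -6.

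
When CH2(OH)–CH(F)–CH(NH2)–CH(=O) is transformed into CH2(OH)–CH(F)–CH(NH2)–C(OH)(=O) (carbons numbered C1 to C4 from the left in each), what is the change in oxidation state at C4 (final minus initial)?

+2

Before: C4 has 1 bond to C, 1 bond to H, 2 bonds to O → oxidation state +1.
After: C4 has 1 bond to C, 3 bonds to O → oxidation state +3.
Δ = +3 − (+1) = +2, so this is an oxidation at C4.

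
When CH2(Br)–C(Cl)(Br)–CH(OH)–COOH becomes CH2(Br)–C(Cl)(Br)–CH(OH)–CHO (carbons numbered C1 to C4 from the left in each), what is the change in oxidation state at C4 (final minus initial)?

-2

Before: C4 has 1 bond to C, 3 bonds to O → oxidation state +3.
After: C4 has 1 bond to C, 1 bond to H, 2 bonds to O → oxidation state +1.
Δ = +1 − (+3) = -2, so this is a reduction at C4.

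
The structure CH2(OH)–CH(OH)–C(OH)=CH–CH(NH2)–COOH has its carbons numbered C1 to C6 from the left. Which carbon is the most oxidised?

Each bond to a more electronegative atom (O, N, halogen) counts +1, each bond to a less electronegative atom (H, metal, B, Si) counts −1, and each C–C bond counts 0. Tallying each carbon:
C1: 1C, 2H, 1O → 0 − 2 + 1 = -1
C2: 2C, 1H, 1O → 0 − 1 + 1 = 0
C3: 3C, 1O → 0 + 1 = +1
C4: 3C, 1H → 0 − 1 = -1
C5: 2C, 1H, 1N → 0 − 1 + 1 = 0
C6: 1C, 3O → 0 + 3 = +3
The most oxidised carbon is C6 at +3.

C6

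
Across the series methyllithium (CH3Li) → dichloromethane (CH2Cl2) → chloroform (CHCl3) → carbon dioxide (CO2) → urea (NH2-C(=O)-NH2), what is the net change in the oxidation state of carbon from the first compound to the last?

+8

Carbon oxidation states along the series — methyllithium: -4, dichloromethane: 0, chloroform: +2, carbon dioxide: +4, urea: +4.
Net change = +4 − (-4) = +8.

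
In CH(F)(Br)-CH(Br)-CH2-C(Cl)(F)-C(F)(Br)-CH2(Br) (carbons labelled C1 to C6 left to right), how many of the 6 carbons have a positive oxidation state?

Assign +1 per bond to O/N/halogen, −1 per bond to H or an electropositive element, and 0 per bond to carbon. Tallying each carbon:
C1: 1C, 1H, 1F, 1Br → 0 − 1 + 1 + 1 = +1
C2: 2C, 1H, 1Br → 0 − 1 + 1 = 0
C3: 2C, 2H → 0 − 2 = -2
C4: 2C, 1F, 1Cl → 0 + 1 + 1 = +2
C5: 2C, 1F, 1Br → 0 + 1 + 1 = +2
C6: 1C, 2H, 1Br → 0 − 2 + 1 = -1
3 carbons (C1, C4, C5) meet the condition.

3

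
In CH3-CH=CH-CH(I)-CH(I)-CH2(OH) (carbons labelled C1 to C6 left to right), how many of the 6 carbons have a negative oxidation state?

Count +1 for every bond to an atom more electronegative than carbon and −1 for every bond to one less electronegative; C–C bonds are 0. Tallying each carbon:
C1: 1C, 3H → 0 − 3 = -3
C2: 3C, 1H → 0 − 1 = -1
C3: 3C, 1H → 0 − 1 = -1
C4: 2C, 1H, 1I → 0 − 1 + 1 = 0
C5: 2C, 1H, 1I → 0 − 1 + 1 = 0
C6: 1C, 2H, 1O → 0 − 2 + 1 = -1
4 carbons (C1, C2, C3, C6) meet the condition.

4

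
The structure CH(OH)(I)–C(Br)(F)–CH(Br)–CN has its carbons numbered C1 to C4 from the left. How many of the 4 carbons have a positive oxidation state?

3

Tallying each carbon's bonds:
C1: 1C, 1H, 1O, 1I → 0 − 1 + 1 + 1 = +1
C2: 2C, 1F, 1Br → 0 + 1 + 1 = +2
C3: 2C, 1H, 1Br → 0 − 1 + 1 = 0
C4: 1C, 3N → 0 + 3 = +3
3 carbons (C1, C2, C4) meet the condition.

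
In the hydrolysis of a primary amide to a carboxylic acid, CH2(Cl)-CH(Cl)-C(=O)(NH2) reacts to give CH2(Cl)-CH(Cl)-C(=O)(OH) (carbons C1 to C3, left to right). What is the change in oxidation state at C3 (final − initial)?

Before: C3 has 1 bond to C, 2 bonds to O, 1 bond to N → oxidation state +3.
After: C3 has 1 bond to C, 3 bonds to O → oxidation state +3.
Δ = +3 − (+3) = 0, so no net redox change at C3.

0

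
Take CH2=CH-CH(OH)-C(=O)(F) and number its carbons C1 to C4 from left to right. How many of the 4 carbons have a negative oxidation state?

Assign +1 per bond to O/N/halogen, −1 per bond to H or an electropositive element, and 0 per bond to carbon. Tallying each carbon:
C1: 2C, 2H → 0 − 2 = -2
C2: 3C, 1H → 0 − 1 = -1
C3: 2C, 1H, 1O → 0 − 1 + 1 = 0
C4: 1C, 2O, 1F → 0 + 2 + 1 = +3
2 carbons (C1, C2) meet the condition.

2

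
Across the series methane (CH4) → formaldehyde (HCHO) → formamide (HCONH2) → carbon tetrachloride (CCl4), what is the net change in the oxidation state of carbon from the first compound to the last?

Carbon oxidation states along the series — methane: -4, formaldehyde: 0, formamide: +2, carbon tetrachloride: +4.
Net change = +4 − (-4) = +8.

+8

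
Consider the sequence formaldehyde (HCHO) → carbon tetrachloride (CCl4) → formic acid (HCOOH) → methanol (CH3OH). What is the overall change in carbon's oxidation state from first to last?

-2

Carbon oxidation states along the series — formaldehyde: 0, carbon tetrachloride: +4, formic acid: +2, methanol: -2.
Net change = -2 − (0) = -2.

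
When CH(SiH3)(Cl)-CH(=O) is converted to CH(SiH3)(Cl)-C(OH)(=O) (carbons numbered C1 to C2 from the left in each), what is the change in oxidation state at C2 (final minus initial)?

Before: C2 has 1 bond to C, 1 bond to H, 2 bonds to O → oxidation state +1.
After: C2 has 1 bond to C, 3 bonds to O → oxidation state +3.
Δ = +3 − (+1) = +2, so this is an oxidation at C2.

+2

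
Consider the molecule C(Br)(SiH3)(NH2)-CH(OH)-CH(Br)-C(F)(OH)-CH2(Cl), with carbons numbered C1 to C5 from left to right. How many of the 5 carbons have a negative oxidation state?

1

Assign +1 per bond to O/N/halogen, −1 per bond to H or an electropositive element, and 0 per bond to carbon. Tallying each carbon:
C1: 1C, 1N, 1Br, 1Si → 0 + 1 + 1 − 1 = +1
C2: 2C, 1H, 1O → 0 − 1 + 1 = 0
C3: 2C, 1H, 1Br → 0 − 1 + 1 = 0
C4: 2C, 1O, 1F → 0 + 1 + 1 = +2
C5: 1C, 2H, 1Cl → 0 − 2 + 1 = -1
1 carbon (C5) meets the condition.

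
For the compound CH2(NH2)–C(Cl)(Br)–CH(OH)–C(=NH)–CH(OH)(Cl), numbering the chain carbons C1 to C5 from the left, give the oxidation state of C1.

-1

Bonds to more-electronegative neighbours contribute +1 each, bonds to H or metals contribute −1 each, and C–C bonds contribute 0.
C1 has one bond to C (0), one bond to H (-1), one bond to H (-1), one bond to N (+1).
Oxidation state = 0 − 1 − 1 + 1 = -1.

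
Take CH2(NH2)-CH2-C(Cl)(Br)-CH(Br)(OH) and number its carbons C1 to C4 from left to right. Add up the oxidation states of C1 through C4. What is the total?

Tallying each carbon's bonds:
C1: 1C, 2H, 1N → 0 − 2 + 1 = -1
C2: 2C, 2H → 0 − 2 = -2
C3: 2C, 1Cl, 1Br → 0 + 1 + 1 = +2
C4: 1C, 1H, 1O, 1Br → 0 − 1 + 1 + 1 = +1
Sum = -1 − 2 + 2 + 1 = 0.

0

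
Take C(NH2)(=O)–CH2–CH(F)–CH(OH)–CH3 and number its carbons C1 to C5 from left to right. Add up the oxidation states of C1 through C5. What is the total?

-2

Each bond to a more electronegative atom (O, N, halogen) counts +1, each bond to a less electronegative atom (H, metal, B, Si) counts −1, and each C–C bond counts 0. Tallying each carbon:
C1: 1C, 2O, 1N → 0 + 2 + 1 = +3
C2: 2C, 2H → 0 − 2 = -2
C3: 2C, 1H, 1F → 0 − 1 + 1 = 0
C4: 2C, 1H, 1O → 0 − 1 + 1 = 0
C5: 1C, 3H → 0 − 3 = -3
Sum = +3 − 2 + 0 + 0 − 3 = -2.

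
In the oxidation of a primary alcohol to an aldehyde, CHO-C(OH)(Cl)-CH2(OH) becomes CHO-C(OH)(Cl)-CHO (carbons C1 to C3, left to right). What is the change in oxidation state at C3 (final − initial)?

Before: C3 has 1 bond to C, 2 bonds to H, 1 bond to O → oxidation state -1.
After: C3 has 1 bond to C, 1 bond to H, 2 bonds to O → oxidation state +1.
Δ = +1 − (-1) = +2, so this is an oxidation at C3.

+2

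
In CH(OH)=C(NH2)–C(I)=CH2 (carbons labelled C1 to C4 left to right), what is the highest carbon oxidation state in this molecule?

+1

Tallying each carbon's bonds:
C1: 2C, 1H, 1O → 0 − 1 + 1 = 0
C2: 3C, 1N → 0 + 1 = +1
C3: 3C, 1I → 0 + 1 = +1
C4: 2C, 2H → 0 − 2 = -2
The highest value is +1.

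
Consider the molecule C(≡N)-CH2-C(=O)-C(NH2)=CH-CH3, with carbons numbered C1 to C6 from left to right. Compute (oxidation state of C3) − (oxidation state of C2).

+4

C3: 2C, 2O → 0 + 2 = +2
C2: 2C, 2H → 0 − 2 = -2
Difference: +2 − (-2) = +4.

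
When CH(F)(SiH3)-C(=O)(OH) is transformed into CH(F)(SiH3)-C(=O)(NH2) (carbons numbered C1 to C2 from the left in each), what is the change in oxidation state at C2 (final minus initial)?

Before: C2 has 1 bond to C, 3 bonds to O → oxidation state +3.
After: C2 has 1 bond to C, 2 bonds to O, 1 bond to N → oxidation state +3.
Δ = +3 − (+3) = 0, so no net redox change at C2.

0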